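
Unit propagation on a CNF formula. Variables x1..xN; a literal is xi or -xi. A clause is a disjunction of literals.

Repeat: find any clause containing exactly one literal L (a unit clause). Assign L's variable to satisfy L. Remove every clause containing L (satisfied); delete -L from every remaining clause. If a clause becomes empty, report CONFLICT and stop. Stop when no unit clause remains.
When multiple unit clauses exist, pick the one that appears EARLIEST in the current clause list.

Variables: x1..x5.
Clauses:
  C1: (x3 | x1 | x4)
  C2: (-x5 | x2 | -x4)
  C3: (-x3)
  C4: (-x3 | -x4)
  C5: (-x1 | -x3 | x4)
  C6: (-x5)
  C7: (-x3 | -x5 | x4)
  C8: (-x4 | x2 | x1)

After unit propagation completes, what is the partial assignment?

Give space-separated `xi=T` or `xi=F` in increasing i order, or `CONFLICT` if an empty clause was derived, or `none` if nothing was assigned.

Answer: x3=F x5=F

Derivation:
unit clause [-3] forces x3=F; simplify:
  drop 3 from [3, 1, 4] -> [1, 4]
  satisfied 4 clause(s); 4 remain; assigned so far: [3]
unit clause [-5] forces x5=F; simplify:
  satisfied 2 clause(s); 2 remain; assigned so far: [3, 5]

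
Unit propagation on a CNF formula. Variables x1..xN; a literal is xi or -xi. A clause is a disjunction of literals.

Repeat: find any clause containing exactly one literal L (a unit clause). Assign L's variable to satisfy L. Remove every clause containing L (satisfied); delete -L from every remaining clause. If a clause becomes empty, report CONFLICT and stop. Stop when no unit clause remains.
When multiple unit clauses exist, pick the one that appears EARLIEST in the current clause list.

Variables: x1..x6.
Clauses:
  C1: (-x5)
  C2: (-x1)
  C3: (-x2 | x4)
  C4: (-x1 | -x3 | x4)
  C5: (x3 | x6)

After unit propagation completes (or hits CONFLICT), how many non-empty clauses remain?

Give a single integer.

unit clause [-5] forces x5=F; simplify:
  satisfied 1 clause(s); 4 remain; assigned so far: [5]
unit clause [-1] forces x1=F; simplify:
  satisfied 2 clause(s); 2 remain; assigned so far: [1, 5]

Answer: 2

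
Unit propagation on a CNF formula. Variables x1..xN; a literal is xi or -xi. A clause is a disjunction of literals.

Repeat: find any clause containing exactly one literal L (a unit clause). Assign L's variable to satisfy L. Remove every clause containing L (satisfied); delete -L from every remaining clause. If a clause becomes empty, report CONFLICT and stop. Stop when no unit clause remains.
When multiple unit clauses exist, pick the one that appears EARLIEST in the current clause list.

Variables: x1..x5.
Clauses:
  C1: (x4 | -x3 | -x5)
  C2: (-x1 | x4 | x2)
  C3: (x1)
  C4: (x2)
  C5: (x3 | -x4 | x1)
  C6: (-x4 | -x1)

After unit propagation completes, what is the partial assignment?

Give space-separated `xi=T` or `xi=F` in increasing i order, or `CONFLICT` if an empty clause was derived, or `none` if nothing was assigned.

Answer: x1=T x2=T x4=F

Derivation:
unit clause [1] forces x1=T; simplify:
  drop -1 from [-1, 4, 2] -> [4, 2]
  drop -1 from [-4, -1] -> [-4]
  satisfied 2 clause(s); 4 remain; assigned so far: [1]
unit clause [2] forces x2=T; simplify:
  satisfied 2 clause(s); 2 remain; assigned so far: [1, 2]
unit clause [-4] forces x4=F; simplify:
  drop 4 from [4, -3, -5] -> [-3, -5]
  satisfied 1 clause(s); 1 remain; assigned so far: [1, 2, 4]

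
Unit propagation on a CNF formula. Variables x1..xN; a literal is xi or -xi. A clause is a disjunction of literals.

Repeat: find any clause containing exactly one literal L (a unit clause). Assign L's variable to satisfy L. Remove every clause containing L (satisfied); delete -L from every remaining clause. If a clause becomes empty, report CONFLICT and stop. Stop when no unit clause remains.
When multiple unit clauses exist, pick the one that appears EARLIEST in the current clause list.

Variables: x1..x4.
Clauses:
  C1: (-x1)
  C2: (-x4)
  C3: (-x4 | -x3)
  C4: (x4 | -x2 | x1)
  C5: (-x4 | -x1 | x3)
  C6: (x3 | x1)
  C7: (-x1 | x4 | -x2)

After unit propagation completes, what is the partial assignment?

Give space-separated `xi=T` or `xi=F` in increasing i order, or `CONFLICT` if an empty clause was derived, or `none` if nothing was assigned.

Answer: x1=F x2=F x3=T x4=F

Derivation:
unit clause [-1] forces x1=F; simplify:
  drop 1 from [4, -2, 1] -> [4, -2]
  drop 1 from [3, 1] -> [3]
  satisfied 3 clause(s); 4 remain; assigned so far: [1]
unit clause [-4] forces x4=F; simplify:
  drop 4 from [4, -2] -> [-2]
  satisfied 2 clause(s); 2 remain; assigned so far: [1, 4]
unit clause [-2] forces x2=F; simplify:
  satisfied 1 clause(s); 1 remain; assigned so far: [1, 2, 4]
unit clause [3] forces x3=T; simplify:
  satisfied 1 clause(s); 0 remain; assigned so far: [1, 2, 3, 4]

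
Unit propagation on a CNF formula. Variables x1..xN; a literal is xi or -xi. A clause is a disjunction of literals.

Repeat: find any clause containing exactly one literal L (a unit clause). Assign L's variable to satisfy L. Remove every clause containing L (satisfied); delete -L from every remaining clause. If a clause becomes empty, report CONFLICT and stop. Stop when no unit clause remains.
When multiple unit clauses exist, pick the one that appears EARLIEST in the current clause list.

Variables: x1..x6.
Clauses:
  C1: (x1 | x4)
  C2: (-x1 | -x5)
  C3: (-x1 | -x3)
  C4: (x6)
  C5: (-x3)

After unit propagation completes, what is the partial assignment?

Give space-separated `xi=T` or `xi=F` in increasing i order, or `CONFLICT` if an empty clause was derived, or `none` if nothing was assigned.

unit clause [6] forces x6=T; simplify:
  satisfied 1 clause(s); 4 remain; assigned so far: [6]
unit clause [-3] forces x3=F; simplify:
  satisfied 2 clause(s); 2 remain; assigned so far: [3, 6]

Answer: x3=F x6=T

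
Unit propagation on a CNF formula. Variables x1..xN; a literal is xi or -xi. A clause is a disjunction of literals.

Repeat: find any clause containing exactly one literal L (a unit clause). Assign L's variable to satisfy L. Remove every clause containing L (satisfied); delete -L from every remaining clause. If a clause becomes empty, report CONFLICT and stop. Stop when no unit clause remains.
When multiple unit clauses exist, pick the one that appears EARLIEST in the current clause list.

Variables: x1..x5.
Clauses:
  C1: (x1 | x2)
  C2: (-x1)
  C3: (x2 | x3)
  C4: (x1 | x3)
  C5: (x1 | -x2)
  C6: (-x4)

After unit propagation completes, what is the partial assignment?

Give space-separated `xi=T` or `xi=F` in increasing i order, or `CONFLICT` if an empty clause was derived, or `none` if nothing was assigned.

unit clause [-1] forces x1=F; simplify:
  drop 1 from [1, 2] -> [2]
  drop 1 from [1, 3] -> [3]
  drop 1 from [1, -2] -> [-2]
  satisfied 1 clause(s); 5 remain; assigned so far: [1]
unit clause [2] forces x2=T; simplify:
  drop -2 from [-2] -> [] (empty!)
  satisfied 2 clause(s); 3 remain; assigned so far: [1, 2]
CONFLICT (empty clause)

Answer: CONFLICT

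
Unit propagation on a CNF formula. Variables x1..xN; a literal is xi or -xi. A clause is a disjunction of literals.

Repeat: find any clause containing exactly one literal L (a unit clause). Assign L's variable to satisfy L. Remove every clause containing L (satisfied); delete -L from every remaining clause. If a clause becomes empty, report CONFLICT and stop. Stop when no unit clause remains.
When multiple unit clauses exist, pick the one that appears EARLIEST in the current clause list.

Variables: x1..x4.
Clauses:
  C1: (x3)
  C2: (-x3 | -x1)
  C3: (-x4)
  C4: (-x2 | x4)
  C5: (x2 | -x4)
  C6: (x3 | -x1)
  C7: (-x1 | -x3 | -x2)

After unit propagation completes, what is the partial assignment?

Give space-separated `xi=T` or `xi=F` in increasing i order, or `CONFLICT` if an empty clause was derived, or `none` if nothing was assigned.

Answer: x1=F x2=F x3=T x4=F

Derivation:
unit clause [3] forces x3=T; simplify:
  drop -3 from [-3, -1] -> [-1]
  drop -3 from [-1, -3, -2] -> [-1, -2]
  satisfied 2 clause(s); 5 remain; assigned so far: [3]
unit clause [-1] forces x1=F; simplify:
  satisfied 2 clause(s); 3 remain; assigned so far: [1, 3]
unit clause [-4] forces x4=F; simplify:
  drop 4 from [-2, 4] -> [-2]
  satisfied 2 clause(s); 1 remain; assigned so far: [1, 3, 4]
unit clause [-2] forces x2=F; simplify:
  satisfied 1 clause(s); 0 remain; assigned so far: [1, 2, 3, 4]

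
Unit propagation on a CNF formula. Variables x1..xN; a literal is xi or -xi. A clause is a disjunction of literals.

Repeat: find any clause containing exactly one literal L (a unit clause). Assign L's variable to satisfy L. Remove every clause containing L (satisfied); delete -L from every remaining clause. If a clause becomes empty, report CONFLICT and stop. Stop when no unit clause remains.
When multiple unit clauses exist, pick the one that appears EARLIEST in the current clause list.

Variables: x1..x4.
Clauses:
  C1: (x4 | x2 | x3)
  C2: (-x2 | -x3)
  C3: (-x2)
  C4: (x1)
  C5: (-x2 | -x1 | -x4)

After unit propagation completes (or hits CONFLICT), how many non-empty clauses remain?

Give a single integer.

unit clause [-2] forces x2=F; simplify:
  drop 2 from [4, 2, 3] -> [4, 3]
  satisfied 3 clause(s); 2 remain; assigned so far: [2]
unit clause [1] forces x1=T; simplify:
  satisfied 1 clause(s); 1 remain; assigned so far: [1, 2]

Answer: 1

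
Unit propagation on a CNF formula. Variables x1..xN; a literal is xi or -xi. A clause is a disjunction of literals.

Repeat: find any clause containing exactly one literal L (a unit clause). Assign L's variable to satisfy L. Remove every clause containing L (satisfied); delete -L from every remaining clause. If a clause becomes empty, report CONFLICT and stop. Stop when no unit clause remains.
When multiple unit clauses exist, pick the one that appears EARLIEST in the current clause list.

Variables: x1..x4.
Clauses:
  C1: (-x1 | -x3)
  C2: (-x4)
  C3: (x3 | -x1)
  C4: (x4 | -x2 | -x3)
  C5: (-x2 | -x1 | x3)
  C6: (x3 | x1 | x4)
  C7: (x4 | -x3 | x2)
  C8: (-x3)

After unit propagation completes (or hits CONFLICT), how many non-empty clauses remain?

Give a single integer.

Answer: 0

Derivation:
unit clause [-4] forces x4=F; simplify:
  drop 4 from [4, -2, -3] -> [-2, -3]
  drop 4 from [3, 1, 4] -> [3, 1]
  drop 4 from [4, -3, 2] -> [-3, 2]
  satisfied 1 clause(s); 7 remain; assigned so far: [4]
unit clause [-3] forces x3=F; simplify:
  drop 3 from [3, -1] -> [-1]
  drop 3 from [-2, -1, 3] -> [-2, -1]
  drop 3 from [3, 1] -> [1]
  satisfied 4 clause(s); 3 remain; assigned so far: [3, 4]
unit clause [-1] forces x1=F; simplify:
  drop 1 from [1] -> [] (empty!)
  satisfied 2 clause(s); 1 remain; assigned so far: [1, 3, 4]
CONFLICT (empty clause)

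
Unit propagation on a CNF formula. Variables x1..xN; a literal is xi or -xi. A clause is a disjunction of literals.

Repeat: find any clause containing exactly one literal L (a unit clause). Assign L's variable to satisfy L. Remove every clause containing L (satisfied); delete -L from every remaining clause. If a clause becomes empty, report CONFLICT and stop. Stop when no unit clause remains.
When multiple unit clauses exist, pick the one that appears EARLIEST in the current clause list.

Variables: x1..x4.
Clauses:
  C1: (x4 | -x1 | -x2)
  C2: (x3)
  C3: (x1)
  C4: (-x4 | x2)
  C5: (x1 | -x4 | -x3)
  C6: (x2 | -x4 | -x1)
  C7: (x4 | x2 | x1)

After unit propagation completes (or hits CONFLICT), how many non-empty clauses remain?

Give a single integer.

Answer: 3

Derivation:
unit clause [3] forces x3=T; simplify:
  drop -3 from [1, -4, -3] -> [1, -4]
  satisfied 1 clause(s); 6 remain; assigned so far: [3]
unit clause [1] forces x1=T; simplify:
  drop -1 from [4, -1, -2] -> [4, -2]
  drop -1 from [2, -4, -1] -> [2, -4]
  satisfied 3 clause(s); 3 remain; assigned so far: [1, 3]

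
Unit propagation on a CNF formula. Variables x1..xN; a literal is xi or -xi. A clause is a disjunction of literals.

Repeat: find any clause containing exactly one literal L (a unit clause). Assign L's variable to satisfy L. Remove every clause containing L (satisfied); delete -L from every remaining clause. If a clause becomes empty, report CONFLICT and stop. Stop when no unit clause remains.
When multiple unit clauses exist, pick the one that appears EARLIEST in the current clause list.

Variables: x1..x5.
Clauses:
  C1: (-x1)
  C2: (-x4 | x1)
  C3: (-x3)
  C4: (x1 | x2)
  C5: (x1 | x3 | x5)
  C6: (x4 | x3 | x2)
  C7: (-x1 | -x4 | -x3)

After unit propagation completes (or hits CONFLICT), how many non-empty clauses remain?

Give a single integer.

Answer: 0

Derivation:
unit clause [-1] forces x1=F; simplify:
  drop 1 from [-4, 1] -> [-4]
  drop 1 from [1, 2] -> [2]
  drop 1 from [1, 3, 5] -> [3, 5]
  satisfied 2 clause(s); 5 remain; assigned so far: [1]
unit clause [-4] forces x4=F; simplify:
  drop 4 from [4, 3, 2] -> [3, 2]
  satisfied 1 clause(s); 4 remain; assigned so far: [1, 4]
unit clause [-3] forces x3=F; simplify:
  drop 3 from [3, 5] -> [5]
  drop 3 from [3, 2] -> [2]
  satisfied 1 clause(s); 3 remain; assigned so far: [1, 3, 4]
unit clause [2] forces x2=T; simplify:
  satisfied 2 clause(s); 1 remain; assigned so far: [1, 2, 3, 4]
unit clause [5] forces x5=T; simplify:
  satisfied 1 clause(s); 0 remain; assigned so far: [1, 2, 3, 4, 5]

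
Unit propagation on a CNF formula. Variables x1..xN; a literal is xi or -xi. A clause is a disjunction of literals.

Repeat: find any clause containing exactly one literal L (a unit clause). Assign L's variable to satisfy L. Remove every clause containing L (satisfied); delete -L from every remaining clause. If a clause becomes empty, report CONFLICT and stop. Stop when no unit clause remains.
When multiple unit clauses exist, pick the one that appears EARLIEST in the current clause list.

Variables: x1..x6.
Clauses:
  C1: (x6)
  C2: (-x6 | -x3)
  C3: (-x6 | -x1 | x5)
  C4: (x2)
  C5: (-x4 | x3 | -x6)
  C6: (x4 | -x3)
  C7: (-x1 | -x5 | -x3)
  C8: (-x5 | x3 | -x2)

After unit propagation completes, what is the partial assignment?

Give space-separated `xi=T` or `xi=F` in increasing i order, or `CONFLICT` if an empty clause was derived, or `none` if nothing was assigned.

Answer: x1=F x2=T x3=F x4=F x5=F x6=T

Derivation:
unit clause [6] forces x6=T; simplify:
  drop -6 from [-6, -3] -> [-3]
  drop -6 from [-6, -1, 5] -> [-1, 5]
  drop -6 from [-4, 3, -6] -> [-4, 3]
  satisfied 1 clause(s); 7 remain; assigned so far: [6]
unit clause [-3] forces x3=F; simplify:
  drop 3 from [-4, 3] -> [-4]
  drop 3 from [-5, 3, -2] -> [-5, -2]
  satisfied 3 clause(s); 4 remain; assigned so far: [3, 6]
unit clause [2] forces x2=T; simplify:
  drop -2 from [-5, -2] -> [-5]
  satisfied 1 clause(s); 3 remain; assigned so far: [2, 3, 6]
unit clause [-4] forces x4=F; simplify:
  satisfied 1 clause(s); 2 remain; assigned so far: [2, 3, 4, 6]
unit clause [-5] forces x5=F; simplify:
  drop 5 from [-1, 5] -> [-1]
  satisfied 1 clause(s); 1 remain; assigned so far: [2, 3, 4, 5, 6]
unit clause [-1] forces x1=F; simplify:
  satisfied 1 clause(s); 0 remain; assigned so far: [1, 2, 3, 4, 5, 6]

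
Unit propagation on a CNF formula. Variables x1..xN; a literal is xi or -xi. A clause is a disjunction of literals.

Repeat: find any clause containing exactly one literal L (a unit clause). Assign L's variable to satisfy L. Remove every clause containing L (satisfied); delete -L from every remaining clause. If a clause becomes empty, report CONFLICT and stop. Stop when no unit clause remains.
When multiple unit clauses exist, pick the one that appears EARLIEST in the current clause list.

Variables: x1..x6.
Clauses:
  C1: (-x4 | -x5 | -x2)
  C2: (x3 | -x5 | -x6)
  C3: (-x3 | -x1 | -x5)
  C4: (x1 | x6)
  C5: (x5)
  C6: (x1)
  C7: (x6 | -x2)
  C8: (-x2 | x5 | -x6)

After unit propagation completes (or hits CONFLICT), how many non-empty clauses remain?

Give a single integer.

unit clause [5] forces x5=T; simplify:
  drop -5 from [-4, -5, -2] -> [-4, -2]
  drop -5 from [3, -5, -6] -> [3, -6]
  drop -5 from [-3, -1, -5] -> [-3, -1]
  satisfied 2 clause(s); 6 remain; assigned so far: [5]
unit clause [1] forces x1=T; simplify:
  drop -1 from [-3, -1] -> [-3]
  satisfied 2 clause(s); 4 remain; assigned so far: [1, 5]
unit clause [-3] forces x3=F; simplify:
  drop 3 from [3, -6] -> [-6]
  satisfied 1 clause(s); 3 remain; assigned so far: [1, 3, 5]
unit clause [-6] forces x6=F; simplify:
  drop 6 from [6, -2] -> [-2]
  satisfied 1 clause(s); 2 remain; assigned so far: [1, 3, 5, 6]
unit clause [-2] forces x2=F; simplify:
  satisfied 2 clause(s); 0 remain; assigned so far: [1, 2, 3, 5, 6]

Answer: 0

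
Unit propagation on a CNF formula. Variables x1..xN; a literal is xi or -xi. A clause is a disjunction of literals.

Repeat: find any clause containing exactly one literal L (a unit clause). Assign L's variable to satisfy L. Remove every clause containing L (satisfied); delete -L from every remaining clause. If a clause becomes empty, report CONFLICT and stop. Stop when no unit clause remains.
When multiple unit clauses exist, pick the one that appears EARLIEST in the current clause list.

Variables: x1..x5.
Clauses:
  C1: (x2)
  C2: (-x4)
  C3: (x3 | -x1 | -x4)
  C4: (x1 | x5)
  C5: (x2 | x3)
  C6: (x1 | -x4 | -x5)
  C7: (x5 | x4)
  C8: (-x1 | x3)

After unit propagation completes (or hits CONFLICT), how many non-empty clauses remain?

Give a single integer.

Answer: 1

Derivation:
unit clause [2] forces x2=T; simplify:
  satisfied 2 clause(s); 6 remain; assigned so far: [2]
unit clause [-4] forces x4=F; simplify:
  drop 4 from [5, 4] -> [5]
  satisfied 3 clause(s); 3 remain; assigned so far: [2, 4]
unit clause [5] forces x5=T; simplify:
  satisfied 2 clause(s); 1 remain; assigned so far: [2, 4, 5]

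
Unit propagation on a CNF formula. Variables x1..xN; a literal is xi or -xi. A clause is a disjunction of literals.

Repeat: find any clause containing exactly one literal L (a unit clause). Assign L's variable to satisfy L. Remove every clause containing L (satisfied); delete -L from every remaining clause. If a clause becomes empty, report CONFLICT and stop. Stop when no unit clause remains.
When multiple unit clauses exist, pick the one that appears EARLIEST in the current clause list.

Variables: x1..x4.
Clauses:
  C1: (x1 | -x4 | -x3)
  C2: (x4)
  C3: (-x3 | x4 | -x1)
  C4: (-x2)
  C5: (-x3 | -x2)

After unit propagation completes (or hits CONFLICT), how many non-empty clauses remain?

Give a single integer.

Answer: 1

Derivation:
unit clause [4] forces x4=T; simplify:
  drop -4 from [1, -4, -3] -> [1, -3]
  satisfied 2 clause(s); 3 remain; assigned so far: [4]
unit clause [-2] forces x2=F; simplify:
  satisfied 2 clause(s); 1 remain; assigned so far: [2, 4]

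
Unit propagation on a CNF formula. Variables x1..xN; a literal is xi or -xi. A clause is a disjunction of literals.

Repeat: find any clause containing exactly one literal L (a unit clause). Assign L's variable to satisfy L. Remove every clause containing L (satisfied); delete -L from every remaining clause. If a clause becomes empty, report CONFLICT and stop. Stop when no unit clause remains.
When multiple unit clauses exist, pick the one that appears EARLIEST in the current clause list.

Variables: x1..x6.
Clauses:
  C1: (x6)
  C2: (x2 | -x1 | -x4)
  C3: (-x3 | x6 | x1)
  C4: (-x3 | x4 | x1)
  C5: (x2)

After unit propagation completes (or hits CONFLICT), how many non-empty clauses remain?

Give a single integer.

Answer: 1

Derivation:
unit clause [6] forces x6=T; simplify:
  satisfied 2 clause(s); 3 remain; assigned so far: [6]
unit clause [2] forces x2=T; simplify:
  satisfied 2 clause(s); 1 remain; assigned so far: [2, 6]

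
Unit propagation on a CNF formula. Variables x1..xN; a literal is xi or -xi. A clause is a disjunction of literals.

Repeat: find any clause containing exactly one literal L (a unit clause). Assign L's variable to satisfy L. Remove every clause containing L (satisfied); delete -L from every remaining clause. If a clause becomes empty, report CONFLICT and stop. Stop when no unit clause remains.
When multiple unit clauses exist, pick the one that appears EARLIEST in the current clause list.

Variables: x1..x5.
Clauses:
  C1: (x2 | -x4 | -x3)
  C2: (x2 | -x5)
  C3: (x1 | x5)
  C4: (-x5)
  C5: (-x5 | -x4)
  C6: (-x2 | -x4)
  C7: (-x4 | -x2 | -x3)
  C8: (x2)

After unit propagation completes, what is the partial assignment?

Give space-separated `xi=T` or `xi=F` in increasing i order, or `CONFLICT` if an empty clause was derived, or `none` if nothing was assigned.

Answer: x1=T x2=T x4=F x5=F

Derivation:
unit clause [-5] forces x5=F; simplify:
  drop 5 from [1, 5] -> [1]
  satisfied 3 clause(s); 5 remain; assigned so far: [5]
unit clause [1] forces x1=T; simplify:
  satisfied 1 clause(s); 4 remain; assigned so far: [1, 5]
unit clause [2] forces x2=T; simplify:
  drop -2 from [-2, -4] -> [-4]
  drop -2 from [-4, -2, -3] -> [-4, -3]
  satisfied 2 clause(s); 2 remain; assigned so far: [1, 2, 5]
unit clause [-4] forces x4=F; simplify:
  satisfied 2 clause(s); 0 remain; assigned so far: [1, 2, 4, 5]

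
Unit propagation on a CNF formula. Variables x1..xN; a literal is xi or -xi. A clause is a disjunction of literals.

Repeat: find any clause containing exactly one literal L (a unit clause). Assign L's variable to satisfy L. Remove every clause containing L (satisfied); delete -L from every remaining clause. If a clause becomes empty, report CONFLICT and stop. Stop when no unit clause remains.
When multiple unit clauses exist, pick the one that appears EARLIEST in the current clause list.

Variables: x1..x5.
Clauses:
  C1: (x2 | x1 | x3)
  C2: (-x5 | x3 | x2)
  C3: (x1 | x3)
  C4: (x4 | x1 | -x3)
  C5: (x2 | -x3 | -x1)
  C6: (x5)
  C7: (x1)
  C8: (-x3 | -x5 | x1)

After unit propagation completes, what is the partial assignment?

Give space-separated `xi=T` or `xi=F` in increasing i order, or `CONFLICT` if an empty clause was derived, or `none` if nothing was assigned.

unit clause [5] forces x5=T; simplify:
  drop -5 from [-5, 3, 2] -> [3, 2]
  drop -5 from [-3, -5, 1] -> [-3, 1]
  satisfied 1 clause(s); 7 remain; assigned so far: [5]
unit clause [1] forces x1=T; simplify:
  drop -1 from [2, -3, -1] -> [2, -3]
  satisfied 5 clause(s); 2 remain; assigned so far: [1, 5]

Answer: x1=T x5=T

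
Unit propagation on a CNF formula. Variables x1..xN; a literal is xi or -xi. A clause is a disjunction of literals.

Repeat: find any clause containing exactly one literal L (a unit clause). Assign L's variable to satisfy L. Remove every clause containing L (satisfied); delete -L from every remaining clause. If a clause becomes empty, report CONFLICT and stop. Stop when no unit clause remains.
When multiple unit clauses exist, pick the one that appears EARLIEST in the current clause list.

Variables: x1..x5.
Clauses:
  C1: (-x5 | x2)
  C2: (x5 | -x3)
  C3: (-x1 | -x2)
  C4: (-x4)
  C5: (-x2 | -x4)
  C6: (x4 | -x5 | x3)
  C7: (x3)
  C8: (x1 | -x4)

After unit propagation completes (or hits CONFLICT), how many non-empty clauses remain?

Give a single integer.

Answer: 0

Derivation:
unit clause [-4] forces x4=F; simplify:
  drop 4 from [4, -5, 3] -> [-5, 3]
  satisfied 3 clause(s); 5 remain; assigned so far: [4]
unit clause [3] forces x3=T; simplify:
  drop -3 from [5, -3] -> [5]
  satisfied 2 clause(s); 3 remain; assigned so far: [3, 4]
unit clause [5] forces x5=T; simplify:
  drop -5 from [-5, 2] -> [2]
  satisfied 1 clause(s); 2 remain; assigned so far: [3, 4, 5]
unit clause [2] forces x2=T; simplify:
  drop -2 from [-1, -2] -> [-1]
  satisfied 1 clause(s); 1 remain; assigned so far: [2, 3, 4, 5]
unit clause [-1] forces x1=F; simplify:
  satisfied 1 clause(s); 0 remain; assigned so far: [1, 2, 3, 4, 5]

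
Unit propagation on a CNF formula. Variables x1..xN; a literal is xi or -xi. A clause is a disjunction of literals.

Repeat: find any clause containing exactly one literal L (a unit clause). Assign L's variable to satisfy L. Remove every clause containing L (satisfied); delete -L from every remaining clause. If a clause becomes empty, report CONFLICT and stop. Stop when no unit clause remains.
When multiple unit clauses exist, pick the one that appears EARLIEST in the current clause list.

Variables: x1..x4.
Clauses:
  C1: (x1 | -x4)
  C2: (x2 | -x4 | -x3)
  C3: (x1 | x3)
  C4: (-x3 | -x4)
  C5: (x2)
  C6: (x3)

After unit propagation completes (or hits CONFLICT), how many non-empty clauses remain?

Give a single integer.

unit clause [2] forces x2=T; simplify:
  satisfied 2 clause(s); 4 remain; assigned so far: [2]
unit clause [3] forces x3=T; simplify:
  drop -3 from [-3, -4] -> [-4]
  satisfied 2 clause(s); 2 remain; assigned so far: [2, 3]
unit clause [-4] forces x4=F; simplify:
  satisfied 2 clause(s); 0 remain; assigned so far: [2, 3, 4]

Answer: 0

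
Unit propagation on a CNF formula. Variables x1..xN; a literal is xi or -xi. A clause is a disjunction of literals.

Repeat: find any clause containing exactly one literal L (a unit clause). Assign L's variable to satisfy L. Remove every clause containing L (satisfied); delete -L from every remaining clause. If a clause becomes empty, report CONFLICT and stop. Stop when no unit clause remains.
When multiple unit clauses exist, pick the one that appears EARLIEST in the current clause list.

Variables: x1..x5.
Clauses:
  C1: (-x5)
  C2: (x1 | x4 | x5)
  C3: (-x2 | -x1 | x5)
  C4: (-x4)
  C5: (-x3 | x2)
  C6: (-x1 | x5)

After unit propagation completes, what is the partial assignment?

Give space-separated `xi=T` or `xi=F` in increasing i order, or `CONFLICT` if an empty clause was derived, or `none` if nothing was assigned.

Answer: CONFLICT

Derivation:
unit clause [-5] forces x5=F; simplify:
  drop 5 from [1, 4, 5] -> [1, 4]
  drop 5 from [-2, -1, 5] -> [-2, -1]
  drop 5 from [-1, 5] -> [-1]
  satisfied 1 clause(s); 5 remain; assigned so far: [5]
unit clause [-4] forces x4=F; simplify:
  drop 4 from [1, 4] -> [1]
  satisfied 1 clause(s); 4 remain; assigned so far: [4, 5]
unit clause [1] forces x1=T; simplify:
  drop -1 from [-2, -1] -> [-2]
  drop -1 from [-1] -> [] (empty!)
  satisfied 1 clause(s); 3 remain; assigned so far: [1, 4, 5]
CONFLICT (empty clause)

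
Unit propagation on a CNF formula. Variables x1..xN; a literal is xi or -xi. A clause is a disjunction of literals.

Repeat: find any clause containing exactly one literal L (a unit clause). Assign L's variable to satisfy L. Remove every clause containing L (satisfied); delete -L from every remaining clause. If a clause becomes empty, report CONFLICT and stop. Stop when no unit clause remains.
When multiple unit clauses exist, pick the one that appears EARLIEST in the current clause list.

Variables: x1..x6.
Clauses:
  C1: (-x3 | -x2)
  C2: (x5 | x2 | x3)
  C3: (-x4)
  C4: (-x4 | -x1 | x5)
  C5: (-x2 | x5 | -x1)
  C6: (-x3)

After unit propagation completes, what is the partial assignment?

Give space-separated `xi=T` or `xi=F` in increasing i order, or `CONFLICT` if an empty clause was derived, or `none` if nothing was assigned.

Answer: x3=F x4=F

Derivation:
unit clause [-4] forces x4=F; simplify:
  satisfied 2 clause(s); 4 remain; assigned so far: [4]
unit clause [-3] forces x3=F; simplify:
  drop 3 from [5, 2, 3] -> [5, 2]
  satisfied 2 clause(s); 2 remain; assigned so far: [3, 4]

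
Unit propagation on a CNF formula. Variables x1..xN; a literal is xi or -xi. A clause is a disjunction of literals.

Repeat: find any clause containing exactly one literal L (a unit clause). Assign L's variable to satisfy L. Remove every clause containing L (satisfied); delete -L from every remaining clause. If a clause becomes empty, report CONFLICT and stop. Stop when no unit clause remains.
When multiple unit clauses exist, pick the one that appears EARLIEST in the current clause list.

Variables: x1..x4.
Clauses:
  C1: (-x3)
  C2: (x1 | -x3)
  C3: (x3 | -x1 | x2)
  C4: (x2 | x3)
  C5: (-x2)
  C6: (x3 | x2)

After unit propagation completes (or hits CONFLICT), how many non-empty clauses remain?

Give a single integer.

Answer: 0

Derivation:
unit clause [-3] forces x3=F; simplify:
  drop 3 from [3, -1, 2] -> [-1, 2]
  drop 3 from [2, 3] -> [2]
  drop 3 from [3, 2] -> [2]
  satisfied 2 clause(s); 4 remain; assigned so far: [3]
unit clause [2] forces x2=T; simplify:
  drop -2 from [-2] -> [] (empty!)
  satisfied 3 clause(s); 1 remain; assigned so far: [2, 3]
CONFLICT (empty clause)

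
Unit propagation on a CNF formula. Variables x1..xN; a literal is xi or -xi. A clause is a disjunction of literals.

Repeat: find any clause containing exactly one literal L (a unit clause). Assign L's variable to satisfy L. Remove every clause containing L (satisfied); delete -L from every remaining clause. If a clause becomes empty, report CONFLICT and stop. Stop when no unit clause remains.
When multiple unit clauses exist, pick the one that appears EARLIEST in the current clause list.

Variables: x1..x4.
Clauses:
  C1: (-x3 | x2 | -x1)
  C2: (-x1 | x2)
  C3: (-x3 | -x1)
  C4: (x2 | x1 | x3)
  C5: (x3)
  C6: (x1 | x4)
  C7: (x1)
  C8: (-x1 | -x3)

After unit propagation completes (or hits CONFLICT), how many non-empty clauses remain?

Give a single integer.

Answer: 1

Derivation:
unit clause [3] forces x3=T; simplify:
  drop -3 from [-3, 2, -1] -> [2, -1]
  drop -3 from [-3, -1] -> [-1]
  drop -3 from [-1, -3] -> [-1]
  satisfied 2 clause(s); 6 remain; assigned so far: [3]
unit clause [-1] forces x1=F; simplify:
  drop 1 from [1, 4] -> [4]
  drop 1 from [1] -> [] (empty!)
  satisfied 4 clause(s); 2 remain; assigned so far: [1, 3]
CONFLICT (empty clause)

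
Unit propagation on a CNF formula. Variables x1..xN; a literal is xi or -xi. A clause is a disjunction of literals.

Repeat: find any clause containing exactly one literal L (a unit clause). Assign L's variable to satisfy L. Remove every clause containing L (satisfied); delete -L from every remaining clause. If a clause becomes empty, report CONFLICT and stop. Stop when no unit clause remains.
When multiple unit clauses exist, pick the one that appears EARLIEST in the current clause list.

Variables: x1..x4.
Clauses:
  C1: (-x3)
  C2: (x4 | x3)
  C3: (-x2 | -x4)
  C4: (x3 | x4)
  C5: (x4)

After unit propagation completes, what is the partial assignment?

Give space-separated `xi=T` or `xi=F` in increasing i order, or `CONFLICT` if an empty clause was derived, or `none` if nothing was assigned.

Answer: x2=F x3=F x4=T

Derivation:
unit clause [-3] forces x3=F; simplify:
  drop 3 from [4, 3] -> [4]
  drop 3 from [3, 4] -> [4]
  satisfied 1 clause(s); 4 remain; assigned so far: [3]
unit clause [4] forces x4=T; simplify:
  drop -4 from [-2, -4] -> [-2]
  satisfied 3 clause(s); 1 remain; assigned so far: [3, 4]
unit clause [-2] forces x2=F; simplify:
  satisfied 1 clause(s); 0 remain; assigned so far: [2, 3, 4]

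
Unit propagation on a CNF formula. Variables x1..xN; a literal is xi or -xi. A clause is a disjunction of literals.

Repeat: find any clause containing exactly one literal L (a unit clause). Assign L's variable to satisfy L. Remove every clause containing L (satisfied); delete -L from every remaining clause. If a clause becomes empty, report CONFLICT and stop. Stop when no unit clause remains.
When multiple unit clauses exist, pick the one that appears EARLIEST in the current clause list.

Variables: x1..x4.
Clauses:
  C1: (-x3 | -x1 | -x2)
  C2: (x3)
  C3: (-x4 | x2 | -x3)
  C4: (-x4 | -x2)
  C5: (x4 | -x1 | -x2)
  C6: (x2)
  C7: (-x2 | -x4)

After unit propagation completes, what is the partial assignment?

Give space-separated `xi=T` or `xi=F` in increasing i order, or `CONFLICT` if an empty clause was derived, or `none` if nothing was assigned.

unit clause [3] forces x3=T; simplify:
  drop -3 from [-3, -1, -2] -> [-1, -2]
  drop -3 from [-4, 2, -3] -> [-4, 2]
  satisfied 1 clause(s); 6 remain; assigned so far: [3]
unit clause [2] forces x2=T; simplify:
  drop -2 from [-1, -2] -> [-1]
  drop -2 from [-4, -2] -> [-4]
  drop -2 from [4, -1, -2] -> [4, -1]
  drop -2 from [-2, -4] -> [-4]
  satisfied 2 clause(s); 4 remain; assigned so far: [2, 3]
unit clause [-1] forces x1=F; simplify:
  satisfied 2 clause(s); 2 remain; assigned so far: [1, 2, 3]
unit clause [-4] forces x4=F; simplify:
  satisfied 2 clause(s); 0 remain; assigned so far: [1, 2, 3, 4]

Answer: x1=F x2=T x3=T x4=F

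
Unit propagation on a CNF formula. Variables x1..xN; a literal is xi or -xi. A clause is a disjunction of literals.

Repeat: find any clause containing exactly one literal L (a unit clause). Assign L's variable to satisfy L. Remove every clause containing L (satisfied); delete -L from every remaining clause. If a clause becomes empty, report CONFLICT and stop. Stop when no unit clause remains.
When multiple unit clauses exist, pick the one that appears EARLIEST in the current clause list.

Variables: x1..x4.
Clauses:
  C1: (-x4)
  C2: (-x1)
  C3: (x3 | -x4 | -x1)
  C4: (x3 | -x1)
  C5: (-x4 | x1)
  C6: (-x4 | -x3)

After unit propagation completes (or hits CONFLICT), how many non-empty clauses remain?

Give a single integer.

unit clause [-4] forces x4=F; simplify:
  satisfied 4 clause(s); 2 remain; assigned so far: [4]
unit clause [-1] forces x1=F; simplify:
  satisfied 2 clause(s); 0 remain; assigned so far: [1, 4]

Answer: 0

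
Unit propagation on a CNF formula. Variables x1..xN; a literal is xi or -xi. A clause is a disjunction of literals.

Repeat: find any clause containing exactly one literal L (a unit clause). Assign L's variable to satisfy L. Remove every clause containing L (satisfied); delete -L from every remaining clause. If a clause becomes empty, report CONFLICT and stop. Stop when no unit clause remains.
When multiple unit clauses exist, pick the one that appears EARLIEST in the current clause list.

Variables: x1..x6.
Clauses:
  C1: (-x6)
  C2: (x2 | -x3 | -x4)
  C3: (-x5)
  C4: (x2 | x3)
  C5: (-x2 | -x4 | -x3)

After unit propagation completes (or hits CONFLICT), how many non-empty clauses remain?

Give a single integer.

unit clause [-6] forces x6=F; simplify:
  satisfied 1 clause(s); 4 remain; assigned so far: [6]
unit clause [-5] forces x5=F; simplify:
  satisfied 1 clause(s); 3 remain; assigned so far: [5, 6]

Answer: 3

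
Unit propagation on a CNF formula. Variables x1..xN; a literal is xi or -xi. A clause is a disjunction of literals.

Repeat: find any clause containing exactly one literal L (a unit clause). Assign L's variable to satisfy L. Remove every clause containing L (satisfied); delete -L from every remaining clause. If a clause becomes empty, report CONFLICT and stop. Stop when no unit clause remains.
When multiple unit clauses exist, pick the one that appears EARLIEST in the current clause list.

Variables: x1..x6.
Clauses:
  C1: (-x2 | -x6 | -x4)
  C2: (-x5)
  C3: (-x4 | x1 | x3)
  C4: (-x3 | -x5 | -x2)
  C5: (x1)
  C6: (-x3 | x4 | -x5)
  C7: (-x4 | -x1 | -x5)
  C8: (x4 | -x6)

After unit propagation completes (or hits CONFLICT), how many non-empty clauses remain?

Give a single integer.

unit clause [-5] forces x5=F; simplify:
  satisfied 4 clause(s); 4 remain; assigned so far: [5]
unit clause [1] forces x1=T; simplify:
  satisfied 2 clause(s); 2 remain; assigned so far: [1, 5]

Answer: 2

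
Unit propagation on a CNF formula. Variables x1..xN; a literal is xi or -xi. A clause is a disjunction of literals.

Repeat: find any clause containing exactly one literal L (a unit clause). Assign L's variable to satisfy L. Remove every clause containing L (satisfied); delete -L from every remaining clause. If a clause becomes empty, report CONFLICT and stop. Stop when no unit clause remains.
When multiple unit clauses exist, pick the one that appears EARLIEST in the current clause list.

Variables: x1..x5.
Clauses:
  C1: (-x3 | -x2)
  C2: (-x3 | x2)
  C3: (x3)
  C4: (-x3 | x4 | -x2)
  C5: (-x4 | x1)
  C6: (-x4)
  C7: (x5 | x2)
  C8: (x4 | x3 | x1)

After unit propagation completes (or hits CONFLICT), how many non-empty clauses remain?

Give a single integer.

unit clause [3] forces x3=T; simplify:
  drop -3 from [-3, -2] -> [-2]
  drop -3 from [-3, 2] -> [2]
  drop -3 from [-3, 4, -2] -> [4, -2]
  satisfied 2 clause(s); 6 remain; assigned so far: [3]
unit clause [-2] forces x2=F; simplify:
  drop 2 from [2] -> [] (empty!)
  drop 2 from [5, 2] -> [5]
  satisfied 2 clause(s); 4 remain; assigned so far: [2, 3]
CONFLICT (empty clause)

Answer: 3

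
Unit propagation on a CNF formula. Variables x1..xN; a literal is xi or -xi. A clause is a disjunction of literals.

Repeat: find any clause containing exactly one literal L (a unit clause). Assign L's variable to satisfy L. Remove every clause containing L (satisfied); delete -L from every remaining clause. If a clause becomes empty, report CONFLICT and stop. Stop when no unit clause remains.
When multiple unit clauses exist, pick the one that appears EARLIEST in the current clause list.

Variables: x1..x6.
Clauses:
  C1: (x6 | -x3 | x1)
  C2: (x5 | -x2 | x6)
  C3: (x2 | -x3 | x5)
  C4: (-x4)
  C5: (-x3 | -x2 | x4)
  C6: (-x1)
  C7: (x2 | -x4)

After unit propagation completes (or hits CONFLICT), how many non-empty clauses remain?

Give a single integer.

Answer: 4

Derivation:
unit clause [-4] forces x4=F; simplify:
  drop 4 from [-3, -2, 4] -> [-3, -2]
  satisfied 2 clause(s); 5 remain; assigned so far: [4]
unit clause [-1] forces x1=F; simplify:
  drop 1 from [6, -3, 1] -> [6, -3]
  satisfied 1 clause(s); 4 remain; assigned so far: [1, 4]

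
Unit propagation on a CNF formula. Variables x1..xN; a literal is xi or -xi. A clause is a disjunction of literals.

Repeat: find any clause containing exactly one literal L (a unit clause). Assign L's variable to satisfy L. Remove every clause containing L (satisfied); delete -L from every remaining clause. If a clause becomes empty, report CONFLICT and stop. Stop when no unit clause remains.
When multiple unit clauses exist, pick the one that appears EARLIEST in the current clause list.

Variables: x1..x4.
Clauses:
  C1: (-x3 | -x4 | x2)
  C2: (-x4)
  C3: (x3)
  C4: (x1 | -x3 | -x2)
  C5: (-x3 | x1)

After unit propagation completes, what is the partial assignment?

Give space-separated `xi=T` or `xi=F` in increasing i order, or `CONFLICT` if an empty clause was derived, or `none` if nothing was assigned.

unit clause [-4] forces x4=F; simplify:
  satisfied 2 clause(s); 3 remain; assigned so far: [4]
unit clause [3] forces x3=T; simplify:
  drop -3 from [1, -3, -2] -> [1, -2]
  drop -3 from [-3, 1] -> [1]
  satisfied 1 clause(s); 2 remain; assigned so far: [3, 4]
unit clause [1] forces x1=T; simplify:
  satisfied 2 clause(s); 0 remain; assigned so far: [1, 3, 4]

Answer: x1=T x3=T x4=F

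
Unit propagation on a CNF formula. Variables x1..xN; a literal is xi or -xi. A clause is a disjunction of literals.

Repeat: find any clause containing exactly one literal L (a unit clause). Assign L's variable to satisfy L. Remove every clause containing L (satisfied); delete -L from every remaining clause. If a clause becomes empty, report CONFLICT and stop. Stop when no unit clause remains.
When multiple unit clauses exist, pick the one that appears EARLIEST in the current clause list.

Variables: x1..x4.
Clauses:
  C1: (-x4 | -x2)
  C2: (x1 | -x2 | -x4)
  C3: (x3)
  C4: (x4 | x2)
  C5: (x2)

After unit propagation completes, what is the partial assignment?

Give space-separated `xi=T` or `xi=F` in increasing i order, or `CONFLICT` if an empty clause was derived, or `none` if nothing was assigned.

Answer: x2=T x3=T x4=F

Derivation:
unit clause [3] forces x3=T; simplify:
  satisfied 1 clause(s); 4 remain; assigned so far: [3]
unit clause [2] forces x2=T; simplify:
  drop -2 from [-4, -2] -> [-4]
  drop -2 from [1, -2, -4] -> [1, -4]
  satisfied 2 clause(s); 2 remain; assigned so far: [2, 3]
unit clause [-4] forces x4=F; simplify:
  satisfied 2 clause(s); 0 remain; assigned so far: [2, 3, 4]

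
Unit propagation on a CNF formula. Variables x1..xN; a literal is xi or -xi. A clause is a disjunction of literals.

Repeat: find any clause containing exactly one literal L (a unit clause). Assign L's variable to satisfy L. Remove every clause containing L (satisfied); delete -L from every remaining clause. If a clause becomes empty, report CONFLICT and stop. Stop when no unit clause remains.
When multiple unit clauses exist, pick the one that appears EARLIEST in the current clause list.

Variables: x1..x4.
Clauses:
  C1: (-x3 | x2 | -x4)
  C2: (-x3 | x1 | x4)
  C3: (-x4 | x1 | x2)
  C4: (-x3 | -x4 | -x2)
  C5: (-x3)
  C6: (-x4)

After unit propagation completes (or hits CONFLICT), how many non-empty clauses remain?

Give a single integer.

Answer: 0

Derivation:
unit clause [-3] forces x3=F; simplify:
  satisfied 4 clause(s); 2 remain; assigned so far: [3]
unit clause [-4] forces x4=F; simplify:
  satisfied 2 clause(s); 0 remain; assigned so far: [3, 4]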